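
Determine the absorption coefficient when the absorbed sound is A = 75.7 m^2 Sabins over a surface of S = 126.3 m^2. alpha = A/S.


Absorption coefficient = absorbed power / incident power
alpha = A / S = 75.7 / 126.3 = 0.59937


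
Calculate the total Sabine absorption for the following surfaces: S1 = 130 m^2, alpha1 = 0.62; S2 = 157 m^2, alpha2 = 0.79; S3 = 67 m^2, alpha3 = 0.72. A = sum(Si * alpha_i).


130 * 0.62 = 80.6
157 * 0.79 = 124.03
67 * 0.72 = 48.24
A_total = 80.6 + 124.03 + 48.24 = 252.87 m^2


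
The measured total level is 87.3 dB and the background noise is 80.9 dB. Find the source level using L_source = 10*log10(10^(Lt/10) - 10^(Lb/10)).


10^(87.3/10) = 5.37032e+08
10^(80.9/10) = 1.23027e+08
Difference = 5.37032e+08 - 1.23027e+08 = 4.14005e+08
L_source = 10*log10(4.14005e+08) = 86.17 dB


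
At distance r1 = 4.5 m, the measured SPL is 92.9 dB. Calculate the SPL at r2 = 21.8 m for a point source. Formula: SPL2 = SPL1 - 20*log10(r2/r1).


r2/r1 = 21.8/4.5 = 4.84444
Correction = 20*log10(4.84444) = 13.7049 dB
SPL2 = 92.9 - 13.7049 = 79.195 dB


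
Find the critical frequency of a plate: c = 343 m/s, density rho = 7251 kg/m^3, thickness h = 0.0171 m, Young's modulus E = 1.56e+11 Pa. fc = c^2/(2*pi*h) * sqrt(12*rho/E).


12*rho/E = 12*7251/1.56e+11 = 5.57769e-07
sqrt(12*rho/E) = sqrt(5.57769e-07) = 0.000746839
c^2/(2*pi*h) = 343^2/(2*pi*0.0171) = 1.095e+06
fc = 1.095e+06 * 0.000746839 = 817.79 Hz


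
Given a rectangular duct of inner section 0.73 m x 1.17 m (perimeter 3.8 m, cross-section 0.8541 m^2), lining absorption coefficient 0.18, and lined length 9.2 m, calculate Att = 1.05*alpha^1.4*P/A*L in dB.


alpha^1.4 = 0.18^1.4 = 0.0906529
Attenuation rate = 1.05 * alpha^1.4 * P / A
= 1.05 * 0.0906529 * 3.8 / 0.8541 = 0.423493 dB/m
Total Att = 0.423493 * 9.2 = 3.8961 dB


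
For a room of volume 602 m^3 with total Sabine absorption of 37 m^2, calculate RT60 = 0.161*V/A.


RT60 = 0.161 * 602 / 37 = 2.6195 s


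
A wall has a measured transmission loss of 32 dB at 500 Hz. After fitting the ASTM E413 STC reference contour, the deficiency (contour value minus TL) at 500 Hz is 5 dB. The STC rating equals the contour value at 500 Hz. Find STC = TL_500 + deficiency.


By ASTM E413, STC = value of the fitted reference contour at 500 Hz.
Contour value at 500 Hz = TL_500 + deficiency = 32 + 5 = 37
STC = 37


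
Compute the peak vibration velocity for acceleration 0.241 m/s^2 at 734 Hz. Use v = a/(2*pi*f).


omega = 2*pi*f = 2*pi*734 = 4611.86 rad/s
v = a / omega = 0.241 / 4611.86 = 5.2257e-05 m/s


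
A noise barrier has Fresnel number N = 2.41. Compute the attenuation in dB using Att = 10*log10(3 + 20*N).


3 + 20*N = 3 + 20*2.41 = 51.2
Att = 10*log10(51.2) = 17.093 dB


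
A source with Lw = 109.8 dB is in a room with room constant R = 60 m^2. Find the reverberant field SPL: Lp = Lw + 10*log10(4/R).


4/R = 4/60 = 0.0666667
Lp = 109.8 + 10*log10(0.0666667) = 98.039 dB


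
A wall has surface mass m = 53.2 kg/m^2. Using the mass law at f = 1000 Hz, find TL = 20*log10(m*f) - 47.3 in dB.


m * f = 53.2 * 1000 = 53200
20*log10(53200) = 94.5182 dB
TL = 94.5182 - 47.3 = 47.218 dB


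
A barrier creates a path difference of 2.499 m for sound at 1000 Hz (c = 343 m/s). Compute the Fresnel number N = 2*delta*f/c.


N = 2*delta*f/c = 2*delta/lambda, where lambda = c/f
lambda = 343 / 1000 = 0.343 m
N = 2 * 2.499 / 0.343 = 14.571


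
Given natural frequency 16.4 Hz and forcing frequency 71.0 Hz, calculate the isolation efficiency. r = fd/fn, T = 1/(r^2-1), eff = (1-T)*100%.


r = 71.0 / 16.4 = 4.32927
r^2 - 1 = 4.32927^2 - 1 = 17.7426
T = 1/17.7426 = 0.0563615
Efficiency = (1 - 0.0563615)*100 = 94.364 %


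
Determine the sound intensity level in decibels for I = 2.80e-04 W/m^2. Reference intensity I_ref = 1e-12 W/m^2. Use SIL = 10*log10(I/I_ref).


I / I_ref = 2.80e-04 / 1e-12 = 2.8e+08
SIL = 10 * log10(2.8e+08) = 84.472 dB


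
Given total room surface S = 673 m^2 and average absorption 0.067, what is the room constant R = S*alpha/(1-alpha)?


R = 673 * 0.067 / (1 - 0.067) = 48.329 m^2


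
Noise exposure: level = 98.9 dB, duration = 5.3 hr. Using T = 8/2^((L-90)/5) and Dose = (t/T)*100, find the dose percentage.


T_allowed = 8 / 2^((98.9 - 90)/5) = 2.32947 hr
Dose = 5.3 / 2.32947 * 100 = 227.52 %


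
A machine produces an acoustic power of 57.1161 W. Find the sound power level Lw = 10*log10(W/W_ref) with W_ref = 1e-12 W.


W / W_ref = 57.1161 / 1e-12 = 5.71161e+13
Lw = 10 * log10(5.71161e+13) = 137.57 dB


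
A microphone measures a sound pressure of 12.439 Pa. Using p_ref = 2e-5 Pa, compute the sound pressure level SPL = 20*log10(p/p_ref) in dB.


p / p_ref = 12.439 / 2e-5 = 621950
SPL = 20 * log10(621950) = 115.88 dB


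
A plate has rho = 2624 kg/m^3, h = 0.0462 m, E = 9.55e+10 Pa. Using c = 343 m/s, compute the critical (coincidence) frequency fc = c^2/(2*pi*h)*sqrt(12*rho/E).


12*rho/E = 12*2624/9.55e+10 = 3.29717e-07
sqrt(12*rho/E) = sqrt(3.29717e-07) = 0.00057421
c^2/(2*pi*h) = 343^2/(2*pi*0.0462) = 405290
fc = 405290 * 0.00057421 = 232.72 Hz


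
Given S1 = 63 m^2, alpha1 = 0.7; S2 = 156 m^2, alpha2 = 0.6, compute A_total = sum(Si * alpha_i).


63 * 0.7 = 44.1
156 * 0.6 = 93.6
A_total = 44.1 + 93.6 = 137.7 m^2


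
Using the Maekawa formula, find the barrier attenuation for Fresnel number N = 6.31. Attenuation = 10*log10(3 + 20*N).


3 + 20*N = 3 + 20*6.31 = 129.2
Att = 10*log10(129.2) = 21.113 dB


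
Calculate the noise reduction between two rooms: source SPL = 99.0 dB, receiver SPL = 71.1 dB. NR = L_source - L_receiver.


NR = L_source - L_receiver (difference between source and receiving room levels)
NR = 99.0 - 71.1 = 27.9 dB


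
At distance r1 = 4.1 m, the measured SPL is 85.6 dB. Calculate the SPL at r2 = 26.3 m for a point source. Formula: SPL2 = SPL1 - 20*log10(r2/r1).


r2/r1 = 26.3/4.1 = 6.41463
Correction = 20*log10(6.41463) = 16.1434 dB
SPL2 = 85.6 - 16.1434 = 69.457 dB


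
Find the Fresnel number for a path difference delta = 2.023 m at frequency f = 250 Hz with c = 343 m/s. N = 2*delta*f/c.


N = 2*delta*f/c = 2*delta/lambda, where lambda = c/f
lambda = 343 / 250 = 1.372 m
N = 2 * 2.023 / 1.372 = 2.949


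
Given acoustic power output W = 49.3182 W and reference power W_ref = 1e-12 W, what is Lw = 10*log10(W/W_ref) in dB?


W / W_ref = 49.3182 / 1e-12 = 4.93182e+13
Lw = 10 * log10(4.93182e+13) = 136.93 dB


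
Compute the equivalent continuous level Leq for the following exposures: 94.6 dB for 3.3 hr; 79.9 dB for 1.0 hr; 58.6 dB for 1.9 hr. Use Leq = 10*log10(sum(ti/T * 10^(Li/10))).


T_total = 3.3 + 1.0 + 1.9 = 6.2 hr
(3.3/6.2) * 10^(94.6/10) = 1.53505e+09
(1.0/6.2) * 10^(79.9/10) = 1.57619e+07
(1.9/6.2) * 10^(58.6/10) = 222005
Sum = 1.53505e+09 + 1.57619e+07 + 222005 = 1.55103e+09
Leq = 10*log10(1.55103e+09) = 91.906 dB


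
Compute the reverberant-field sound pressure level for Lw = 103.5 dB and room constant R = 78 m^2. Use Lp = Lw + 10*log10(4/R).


4/R = 4/78 = 0.0512821
Lp = 103.5 + 10*log10(0.0512821) = 90.6 dB


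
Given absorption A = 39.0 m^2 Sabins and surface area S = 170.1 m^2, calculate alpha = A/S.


Absorption coefficient = absorbed power / incident power
alpha = A / S = 39.0 / 170.1 = 0.22928


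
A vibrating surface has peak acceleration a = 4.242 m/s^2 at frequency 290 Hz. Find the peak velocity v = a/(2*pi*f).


omega = 2*pi*f = 2*pi*290 = 1822.12 rad/s
v = a / omega = 4.242 / 1822.12 = 0.0023281 m/s


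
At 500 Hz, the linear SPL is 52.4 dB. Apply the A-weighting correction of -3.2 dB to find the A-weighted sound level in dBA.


A-weighting table: 500 Hz -> -3.2 dB correction
SPL_A = SPL + correction = 52.4 + (-3.2) = 49.2 dBA


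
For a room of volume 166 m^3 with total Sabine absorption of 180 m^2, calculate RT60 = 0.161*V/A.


RT60 = 0.161 * 166 / 180 = 0.14848 s


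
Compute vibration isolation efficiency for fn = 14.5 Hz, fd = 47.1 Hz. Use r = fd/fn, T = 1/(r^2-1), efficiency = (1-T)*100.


r = 47.1 / 14.5 = 3.24828
r^2 - 1 = 3.24828^2 - 1 = 9.55132
T = 1/9.55132 = 0.104698
Efficiency = (1 - 0.104698)*100 = 89.53 %


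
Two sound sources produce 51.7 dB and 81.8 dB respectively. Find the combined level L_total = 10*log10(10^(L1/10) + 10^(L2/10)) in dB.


10^(51.7/10) = 147911
10^(81.8/10) = 1.51356e+08
Sum = 147911 + 1.51356e+08 = 1.51504e+08
L_total = 10*log10(1.51504e+08) = 81.804 dB


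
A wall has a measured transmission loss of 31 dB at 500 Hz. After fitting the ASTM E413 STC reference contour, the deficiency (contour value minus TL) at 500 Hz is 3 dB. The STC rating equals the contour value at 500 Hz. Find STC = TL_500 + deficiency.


By ASTM E413, STC = value of the fitted reference contour at 500 Hz.
Contour value at 500 Hz = TL_500 + deficiency = 31 + 3 = 34
STC = 34


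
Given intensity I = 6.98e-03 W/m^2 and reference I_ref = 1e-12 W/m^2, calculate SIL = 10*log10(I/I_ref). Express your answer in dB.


I / I_ref = 6.98e-03 / 1e-12 = 6.98e+09
SIL = 10 * log10(6.98e+09) = 98.439 dB


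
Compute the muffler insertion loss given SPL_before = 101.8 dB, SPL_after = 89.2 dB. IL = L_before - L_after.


Insertion loss = SPL without muffler - SPL with muffler
IL = 101.8 - 89.2 = 12.6 dB


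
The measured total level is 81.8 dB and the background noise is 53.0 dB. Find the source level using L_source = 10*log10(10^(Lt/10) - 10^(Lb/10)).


10^(81.8/10) = 1.51356e+08
10^(53.0/10) = 199526
Difference = 1.51356e+08 - 199526 = 1.51156e+08
L_source = 10*log10(1.51156e+08) = 81.794 dB


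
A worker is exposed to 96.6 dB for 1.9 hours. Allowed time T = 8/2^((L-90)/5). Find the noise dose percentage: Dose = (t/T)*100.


T_allowed = 8 / 2^((96.6 - 90)/5) = 3.20428 hr
Dose = 1.9 / 3.20428 * 100 = 59.296 %


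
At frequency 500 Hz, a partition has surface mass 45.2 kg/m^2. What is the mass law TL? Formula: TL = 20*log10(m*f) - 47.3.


m * f = 45.2 * 500 = 22600
20*log10(22600) = 87.0822 dB
TL = 87.0822 - 47.3 = 39.782 dB


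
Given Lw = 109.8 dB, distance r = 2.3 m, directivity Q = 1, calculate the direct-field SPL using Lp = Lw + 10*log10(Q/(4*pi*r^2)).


4*pi*r^2 = 4*pi*2.3^2 = 66.4761 m^2
Q / (4*pi*r^2) = 1 / 66.4761 = 0.015043
Lp = 109.8 + 10*log10(0.015043) = 91.573 dB


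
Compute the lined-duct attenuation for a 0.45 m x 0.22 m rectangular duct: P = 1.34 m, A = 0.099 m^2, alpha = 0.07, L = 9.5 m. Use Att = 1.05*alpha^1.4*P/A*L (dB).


alpha^1.4 = 0.07^1.4 = 0.0241622
Attenuation rate = 1.05 * alpha^1.4 * P / A
= 1.05 * 0.0241622 * 1.34 / 0.099 = 0.343396 dB/m
Total Att = 0.343396 * 9.5 = 3.2623 dB


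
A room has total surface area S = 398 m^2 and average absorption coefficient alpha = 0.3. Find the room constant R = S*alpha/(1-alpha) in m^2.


R = 398 * 0.3 / (1 - 0.3) = 170.57 m^2


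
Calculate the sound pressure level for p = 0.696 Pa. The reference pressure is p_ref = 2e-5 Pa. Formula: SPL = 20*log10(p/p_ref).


p / p_ref = 0.696 / 2e-5 = 34800
SPL = 20 * log10(34800) = 90.832 dB


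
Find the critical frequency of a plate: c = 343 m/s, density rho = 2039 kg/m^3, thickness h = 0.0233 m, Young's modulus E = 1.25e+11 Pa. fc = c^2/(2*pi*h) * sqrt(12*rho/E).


12*rho/E = 12*2039/1.25e+11 = 1.95744e-07
sqrt(12*rho/E) = sqrt(1.95744e-07) = 0.00044243
c^2/(2*pi*h) = 343^2/(2*pi*0.0233) = 803623
fc = 803623 * 0.00044243 = 355.55 Hz


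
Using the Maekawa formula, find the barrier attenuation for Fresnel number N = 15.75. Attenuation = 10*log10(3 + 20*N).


3 + 20*N = 3 + 20*15.75 = 318
Att = 10*log10(318) = 25.024 dB


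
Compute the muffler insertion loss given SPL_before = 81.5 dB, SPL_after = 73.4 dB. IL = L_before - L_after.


Insertion loss = SPL without muffler - SPL with muffler
IL = 81.5 - 73.4 = 8.1 dB


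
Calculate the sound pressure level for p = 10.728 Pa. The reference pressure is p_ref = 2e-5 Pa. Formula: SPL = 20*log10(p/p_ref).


p / p_ref = 10.728 / 2e-5 = 536400
SPL = 20 * log10(536400) = 114.59 dB


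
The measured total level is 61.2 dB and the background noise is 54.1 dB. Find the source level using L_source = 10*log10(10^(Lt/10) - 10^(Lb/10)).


10^(61.2/10) = 1.31826e+06
10^(54.1/10) = 257040
Difference = 1.31826e+06 - 257040 = 1.06122e+06
L_source = 10*log10(1.06122e+06) = 60.258 dB


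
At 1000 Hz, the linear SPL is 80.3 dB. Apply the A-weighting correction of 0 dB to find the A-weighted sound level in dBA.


A-weighting table: 1000 Hz -> 0 dB correction
SPL_A = SPL + correction = 80.3 + (0) = 80.3 dBA


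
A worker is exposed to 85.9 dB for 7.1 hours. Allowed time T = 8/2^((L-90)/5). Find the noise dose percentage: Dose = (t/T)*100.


T_allowed = 8 / 2^((85.9 - 90)/5) = 14.1232 hr
Dose = 7.1 / 14.1232 * 100 = 50.272 %


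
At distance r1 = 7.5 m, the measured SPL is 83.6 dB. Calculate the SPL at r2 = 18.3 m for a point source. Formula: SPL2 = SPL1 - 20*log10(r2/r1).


r2/r1 = 18.3/7.5 = 2.44
Correction = 20*log10(2.44) = 7.7478 dB
SPL2 = 83.6 - 7.7478 = 75.852 dB


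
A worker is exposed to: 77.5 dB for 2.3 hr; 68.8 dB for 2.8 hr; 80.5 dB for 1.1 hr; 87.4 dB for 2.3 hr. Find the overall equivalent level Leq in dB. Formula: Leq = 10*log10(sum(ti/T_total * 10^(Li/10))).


T_total = 2.3 + 2.8 + 1.1 + 2.3 = 8.5 hr
(2.3/8.5) * 10^(77.5/10) = 1.52163e+07
(2.8/8.5) * 10^(68.8/10) = 2.49884e+06
(1.1/8.5) * 10^(80.5/10) = 1.45202e+07
(2.3/8.5) * 10^(87.4/10) = 1.48699e+08
Sum = 1.52163e+07 + 2.49884e+06 + 1.45202e+07 + 1.48699e+08 = 1.80934e+08
Leq = 10*log10(1.80934e+08) = 82.575 dB


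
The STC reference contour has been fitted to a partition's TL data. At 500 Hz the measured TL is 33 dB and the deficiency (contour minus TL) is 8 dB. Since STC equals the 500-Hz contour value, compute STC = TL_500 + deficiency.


By ASTM E413, STC = value of the fitted reference contour at 500 Hz.
Contour value at 500 Hz = TL_500 + deficiency = 33 + 8 = 41
STC = 41


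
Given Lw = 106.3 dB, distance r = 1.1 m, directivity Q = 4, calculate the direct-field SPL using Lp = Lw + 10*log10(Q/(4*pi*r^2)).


4*pi*r^2 = 4*pi*1.1^2 = 15.2053 m^2
Q / (4*pi*r^2) = 4 / 15.2053 = 0.263066
Lp = 106.3 + 10*log10(0.263066) = 100.5 dB


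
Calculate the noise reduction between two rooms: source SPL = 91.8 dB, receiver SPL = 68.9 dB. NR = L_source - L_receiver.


NR = L_source - L_receiver (difference between source and receiving room levels)
NR = 91.8 - 68.9 = 22.9 dB


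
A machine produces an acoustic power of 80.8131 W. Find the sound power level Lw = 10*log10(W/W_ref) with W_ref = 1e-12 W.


W / W_ref = 80.8131 / 1e-12 = 8.08131e+13
Lw = 10 * log10(8.08131e+13) = 139.07 dB


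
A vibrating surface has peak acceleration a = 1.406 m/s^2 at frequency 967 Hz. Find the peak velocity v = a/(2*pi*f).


omega = 2*pi*f = 2*pi*967 = 6075.84 rad/s
v = a / omega = 1.406 / 6075.84 = 0.00023141 m/s


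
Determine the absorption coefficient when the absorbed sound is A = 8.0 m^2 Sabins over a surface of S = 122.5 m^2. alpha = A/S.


Absorption coefficient = absorbed power / incident power
alpha = A / S = 8.0 / 122.5 = 0.065306


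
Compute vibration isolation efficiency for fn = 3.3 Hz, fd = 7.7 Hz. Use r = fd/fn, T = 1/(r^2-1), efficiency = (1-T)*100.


r = 7.7 / 3.3 = 2.33333
r^2 - 1 = 2.33333^2 - 1 = 4.44443
T = 1/4.44443 = 0.225001
Efficiency = (1 - 0.225001)*100 = 77.5 %


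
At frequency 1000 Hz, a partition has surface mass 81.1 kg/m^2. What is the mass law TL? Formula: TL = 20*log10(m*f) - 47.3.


m * f = 81.1 * 1000 = 81100
20*log10(81100) = 98.1804 dB
TL = 98.1804 - 47.3 = 50.88 dB


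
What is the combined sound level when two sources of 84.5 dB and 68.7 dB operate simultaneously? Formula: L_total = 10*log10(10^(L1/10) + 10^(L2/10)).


10^(84.5/10) = 2.81838e+08
10^(68.7/10) = 7.4131e+06
Sum = 2.81838e+08 + 7.4131e+06 = 2.89251e+08
L_total = 10*log10(2.89251e+08) = 84.613 dB


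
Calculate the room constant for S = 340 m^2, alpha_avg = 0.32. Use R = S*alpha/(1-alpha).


R = 340 * 0.32 / (1 - 0.32) = 160 m^2


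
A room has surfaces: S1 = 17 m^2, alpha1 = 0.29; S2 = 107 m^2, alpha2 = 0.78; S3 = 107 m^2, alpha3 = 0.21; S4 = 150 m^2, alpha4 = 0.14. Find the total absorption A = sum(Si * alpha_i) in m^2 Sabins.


17 * 0.29 = 4.93
107 * 0.78 = 83.46
107 * 0.21 = 22.47
150 * 0.14 = 21
A_total = 4.93 + 83.46 + 22.47 + 21 = 131.86 m^2


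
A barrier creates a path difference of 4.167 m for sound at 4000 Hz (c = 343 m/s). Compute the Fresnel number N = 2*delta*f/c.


N = 2*delta*f/c = 2*delta/lambda, where lambda = c/f
lambda = 343 / 4000 = 0.08575 m
N = 2 * 4.167 / 0.08575 = 97.19


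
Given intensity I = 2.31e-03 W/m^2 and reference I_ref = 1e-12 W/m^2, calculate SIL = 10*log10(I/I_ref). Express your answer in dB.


I / I_ref = 2.31e-03 / 1e-12 = 2.31e+09
SIL = 10 * log10(2.31e+09) = 93.636 dB


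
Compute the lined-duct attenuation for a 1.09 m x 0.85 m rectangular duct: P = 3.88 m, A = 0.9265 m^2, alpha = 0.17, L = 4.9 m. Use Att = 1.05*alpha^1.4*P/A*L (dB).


alpha^1.4 = 0.17^1.4 = 0.0836813
Attenuation rate = 1.05 * alpha^1.4 * P / A
= 1.05 * 0.0836813 * 3.88 / 0.9265 = 0.367963 dB/m
Total Att = 0.367963 * 4.9 = 1.803 dB


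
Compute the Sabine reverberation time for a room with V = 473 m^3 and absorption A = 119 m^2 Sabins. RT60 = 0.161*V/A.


RT60 = 0.161 * 473 / 119 = 0.63994 s


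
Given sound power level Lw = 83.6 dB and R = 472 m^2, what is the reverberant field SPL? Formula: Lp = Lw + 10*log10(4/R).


4/R = 4/472 = 0.00847458
Lp = 83.6 + 10*log10(0.00847458) = 62.881 dB


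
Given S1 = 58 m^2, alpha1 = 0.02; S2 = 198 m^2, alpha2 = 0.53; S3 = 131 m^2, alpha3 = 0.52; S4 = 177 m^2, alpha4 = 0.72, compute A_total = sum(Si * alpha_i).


58 * 0.02 = 1.16
198 * 0.53 = 104.94
131 * 0.52 = 68.12
177 * 0.72 = 127.44
A_total = 1.16 + 104.94 + 68.12 + 127.44 = 301.66 m^2


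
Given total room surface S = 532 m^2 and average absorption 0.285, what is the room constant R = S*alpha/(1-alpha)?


R = 532 * 0.285 / (1 - 0.285) = 212.06 m^2


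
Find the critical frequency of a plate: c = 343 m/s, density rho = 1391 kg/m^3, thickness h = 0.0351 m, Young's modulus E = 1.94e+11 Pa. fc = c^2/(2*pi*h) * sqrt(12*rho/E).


12*rho/E = 12*1391/1.94e+11 = 8.60412e-08
sqrt(12*rho/E) = sqrt(8.60412e-08) = 0.000293328
c^2/(2*pi*h) = 343^2/(2*pi*0.0351) = 533459
fc = 533459 * 0.000293328 = 156.48 Hz


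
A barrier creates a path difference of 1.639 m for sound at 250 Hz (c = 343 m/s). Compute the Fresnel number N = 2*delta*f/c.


N = 2*delta*f/c = 2*delta/lambda, where lambda = c/f
lambda = 343 / 250 = 1.372 m
N = 2 * 1.639 / 1.372 = 2.3892


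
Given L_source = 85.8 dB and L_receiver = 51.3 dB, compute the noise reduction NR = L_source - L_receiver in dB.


NR = L_source - L_receiver (difference between source and receiving room levels)
NR = 85.8 - 51.3 = 34.5 dB


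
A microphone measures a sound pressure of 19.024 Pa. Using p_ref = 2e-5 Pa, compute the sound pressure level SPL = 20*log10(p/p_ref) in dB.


p / p_ref = 19.024 / 2e-5 = 951200
SPL = 20 * log10(951200) = 119.57 dB


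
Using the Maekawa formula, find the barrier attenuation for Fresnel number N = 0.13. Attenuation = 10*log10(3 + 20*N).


3 + 20*N = 3 + 20*0.13 = 5.6
Att = 10*log10(5.6) = 7.4819 dB


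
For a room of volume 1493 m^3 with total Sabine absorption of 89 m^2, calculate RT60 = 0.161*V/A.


RT60 = 0.161 * 1493 / 89 = 2.7008 s


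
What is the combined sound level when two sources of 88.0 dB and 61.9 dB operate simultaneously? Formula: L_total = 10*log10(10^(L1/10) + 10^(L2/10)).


10^(88.0/10) = 6.30957e+08
10^(61.9/10) = 1.54882e+06
Sum = 6.30957e+08 + 1.54882e+06 = 6.32506e+08
L_total = 10*log10(6.32506e+08) = 88.011 dB


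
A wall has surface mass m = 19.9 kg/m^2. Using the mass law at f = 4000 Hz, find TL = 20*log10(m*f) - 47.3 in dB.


m * f = 19.9 * 4000 = 79600
20*log10(79600) = 98.0183 dB
TL = 98.0183 - 47.3 = 50.718 dB


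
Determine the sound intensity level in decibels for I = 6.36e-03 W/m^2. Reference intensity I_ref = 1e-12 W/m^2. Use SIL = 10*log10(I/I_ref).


I / I_ref = 6.36e-03 / 1e-12 = 6.36e+09
SIL = 10 * log10(6.36e+09) = 98.035 dB


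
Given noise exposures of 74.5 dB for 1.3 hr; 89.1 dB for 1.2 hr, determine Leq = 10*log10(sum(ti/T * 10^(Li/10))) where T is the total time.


T_total = 1.3 + 1.2 = 2.5 hr
(1.3/2.5) * 10^(74.5/10) = 1.46556e+07
(1.2/2.5) * 10^(89.1/10) = 3.90159e+08
Sum = 1.46556e+07 + 3.90159e+08 = 4.04815e+08
Leq = 10*log10(4.04815e+08) = 86.073 dB


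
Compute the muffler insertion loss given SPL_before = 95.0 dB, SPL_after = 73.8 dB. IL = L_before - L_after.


Insertion loss = SPL without muffler - SPL with muffler
IL = 95.0 - 73.8 = 21.2 dB


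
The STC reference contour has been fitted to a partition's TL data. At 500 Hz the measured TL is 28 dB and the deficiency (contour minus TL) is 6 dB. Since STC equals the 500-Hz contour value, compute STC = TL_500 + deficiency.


By ASTM E413, STC = value of the fitted reference contour at 500 Hz.
Contour value at 500 Hz = TL_500 + deficiency = 28 + 6 = 34
STC = 34


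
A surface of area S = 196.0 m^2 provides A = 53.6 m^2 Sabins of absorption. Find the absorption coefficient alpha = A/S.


Absorption coefficient = absorbed power / incident power
alpha = A / S = 53.6 / 196.0 = 0.27347


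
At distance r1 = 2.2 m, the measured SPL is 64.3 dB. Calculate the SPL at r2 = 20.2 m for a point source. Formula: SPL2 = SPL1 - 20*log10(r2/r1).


r2/r1 = 20.2/2.2 = 9.18182
Correction = 20*log10(9.18182) = 19.2586 dB
SPL2 = 64.3 - 19.2586 = 45.041 dB


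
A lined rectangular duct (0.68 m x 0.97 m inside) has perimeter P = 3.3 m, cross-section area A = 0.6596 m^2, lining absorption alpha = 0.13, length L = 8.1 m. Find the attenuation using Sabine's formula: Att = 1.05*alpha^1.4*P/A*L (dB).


alpha^1.4 = 0.13^1.4 = 0.0574805
Attenuation rate = 1.05 * alpha^1.4 * P / A
= 1.05 * 0.0574805 * 3.3 / 0.6596 = 0.301956 dB/m
Total Att = 0.301956 * 8.1 = 2.4458 dB


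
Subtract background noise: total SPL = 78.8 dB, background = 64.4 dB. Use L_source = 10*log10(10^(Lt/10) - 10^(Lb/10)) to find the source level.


10^(78.8/10) = 7.58578e+07
10^(64.4/10) = 2.75423e+06
Difference = 7.58578e+07 - 2.75423e+06 = 7.31036e+07
L_source = 10*log10(7.31036e+07) = 78.639 dB


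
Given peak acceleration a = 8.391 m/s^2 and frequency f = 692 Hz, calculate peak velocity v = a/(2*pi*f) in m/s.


omega = 2*pi*f = 2*pi*692 = 4347.96 rad/s
v = a / omega = 8.391 / 4347.96 = 0.0019299 m/s


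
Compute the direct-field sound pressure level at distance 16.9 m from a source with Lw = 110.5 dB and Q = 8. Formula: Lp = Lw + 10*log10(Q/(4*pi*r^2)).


4*pi*r^2 = 4*pi*16.9^2 = 3589.08 m^2
Q / (4*pi*r^2) = 8 / 3589.08 = 0.00222898
Lp = 110.5 + 10*log10(0.00222898) = 83.981 dB


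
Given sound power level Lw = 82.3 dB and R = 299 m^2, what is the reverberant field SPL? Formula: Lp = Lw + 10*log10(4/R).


4/R = 4/299 = 0.0133779
Lp = 82.3 + 10*log10(0.0133779) = 63.564 dB


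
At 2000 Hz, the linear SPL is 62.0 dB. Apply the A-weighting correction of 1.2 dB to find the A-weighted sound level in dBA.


A-weighting table: 2000 Hz -> 1.2 dB correction
SPL_A = SPL + correction = 62.0 + (1.2) = 63.2 dBA


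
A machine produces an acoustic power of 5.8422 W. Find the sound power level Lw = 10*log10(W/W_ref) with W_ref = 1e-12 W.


W / W_ref = 5.8422 / 1e-12 = 5.8422e+12
Lw = 10 * log10(5.8422e+12) = 127.67 dB


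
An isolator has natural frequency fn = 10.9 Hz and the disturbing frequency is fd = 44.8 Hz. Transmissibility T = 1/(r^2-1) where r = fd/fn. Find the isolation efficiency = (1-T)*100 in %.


r = 44.8 / 10.9 = 4.11009
r^2 - 1 = 4.11009^2 - 1 = 15.8928
T = 1/15.8928 = 0.0629216
Efficiency = (1 - 0.0629216)*100 = 93.708 %


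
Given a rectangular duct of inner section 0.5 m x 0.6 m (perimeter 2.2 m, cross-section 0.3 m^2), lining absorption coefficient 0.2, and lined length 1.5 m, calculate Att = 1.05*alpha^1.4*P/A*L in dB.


alpha^1.4 = 0.2^1.4 = 0.105061
Attenuation rate = 1.05 * alpha^1.4 * P / A
= 1.05 * 0.105061 * 2.2 / 0.3 = 0.80897 dB/m
Total Att = 0.80897 * 1.5 = 1.2135 dB


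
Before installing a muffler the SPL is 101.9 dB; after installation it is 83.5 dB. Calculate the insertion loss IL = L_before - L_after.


Insertion loss = SPL without muffler - SPL with muffler
IL = 101.9 - 83.5 = 18.4 dB


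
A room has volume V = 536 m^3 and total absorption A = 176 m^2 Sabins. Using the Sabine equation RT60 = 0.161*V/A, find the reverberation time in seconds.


RT60 = 0.161 * 536 / 176 = 0.49032 s


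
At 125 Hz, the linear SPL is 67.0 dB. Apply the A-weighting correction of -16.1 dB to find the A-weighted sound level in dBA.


A-weighting table: 125 Hz -> -16.1 dB correction
SPL_A = SPL + correction = 67.0 + (-16.1) = 50.9 dBA


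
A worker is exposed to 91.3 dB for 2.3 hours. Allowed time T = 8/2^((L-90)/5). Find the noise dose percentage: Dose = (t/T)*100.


T_allowed = 8 / 2^((91.3 - 90)/5) = 6.6807 hr
Dose = 2.3 / 6.6807 * 100 = 34.428 %


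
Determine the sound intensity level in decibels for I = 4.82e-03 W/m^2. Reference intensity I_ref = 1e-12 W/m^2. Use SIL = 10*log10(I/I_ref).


I / I_ref = 4.82e-03 / 1e-12 = 4.82e+09
SIL = 10 * log10(4.82e+09) = 96.83 dB


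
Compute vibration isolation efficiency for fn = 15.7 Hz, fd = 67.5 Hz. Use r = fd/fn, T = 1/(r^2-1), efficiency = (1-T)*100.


r = 67.5 / 15.7 = 4.29936
r^2 - 1 = 4.29936^2 - 1 = 17.4845
T = 1/17.4845 = 0.0571935
Efficiency = (1 - 0.0571935)*100 = 94.281 %


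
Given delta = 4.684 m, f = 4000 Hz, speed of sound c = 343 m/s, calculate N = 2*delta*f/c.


N = 2*delta*f/c = 2*delta/lambda, where lambda = c/f
lambda = 343 / 4000 = 0.08575 m
N = 2 * 4.684 / 0.08575 = 109.25


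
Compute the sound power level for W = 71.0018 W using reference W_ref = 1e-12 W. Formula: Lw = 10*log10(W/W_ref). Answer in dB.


W / W_ref = 71.0018 / 1e-12 = 7.10018e+13
Lw = 10 * log10(7.10018e+13) = 138.51 dB


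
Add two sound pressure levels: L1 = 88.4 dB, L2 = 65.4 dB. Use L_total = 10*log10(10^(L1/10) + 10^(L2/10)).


10^(88.4/10) = 6.91831e+08
10^(65.4/10) = 3.46737e+06
Sum = 6.91831e+08 + 3.46737e+06 = 6.95298e+08
L_total = 10*log10(6.95298e+08) = 88.422 dB


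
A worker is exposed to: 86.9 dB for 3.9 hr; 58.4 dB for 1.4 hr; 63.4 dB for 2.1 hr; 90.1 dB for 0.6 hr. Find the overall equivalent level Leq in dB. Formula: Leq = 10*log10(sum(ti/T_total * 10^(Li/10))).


T_total = 3.9 + 1.4 + 2.1 + 0.6 = 8.0 hr
(3.9/8.0) * 10^(86.9/10) = 2.38767e+08
(1.4/8.0) * 10^(58.4/10) = 121070
(2.1/8.0) * 10^(63.4/10) = 574287
(0.6/8.0) * 10^(90.1/10) = 7.6747e+07
Sum = 2.38767e+08 + 121070 + 574287 + 7.6747e+07 = 3.16209e+08
Leq = 10*log10(3.16209e+08) = 85 dB


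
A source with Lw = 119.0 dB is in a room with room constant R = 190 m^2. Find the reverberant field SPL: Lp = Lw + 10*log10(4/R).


4/R = 4/190 = 0.0210526
Lp = 119.0 + 10*log10(0.0210526) = 102.23 dB


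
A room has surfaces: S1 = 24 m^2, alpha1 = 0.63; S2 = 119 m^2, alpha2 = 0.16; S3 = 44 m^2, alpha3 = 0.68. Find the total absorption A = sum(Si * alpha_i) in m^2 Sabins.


24 * 0.63 = 15.12
119 * 0.16 = 19.04
44 * 0.68 = 29.92
A_total = 15.12 + 19.04 + 29.92 = 64.08 m^2


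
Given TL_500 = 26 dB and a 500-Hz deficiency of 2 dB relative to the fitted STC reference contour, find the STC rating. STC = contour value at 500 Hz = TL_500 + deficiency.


By ASTM E413, STC = value of the fitted reference contour at 500 Hz.
Contour value at 500 Hz = TL_500 + deficiency = 26 + 2 = 28
STC = 28


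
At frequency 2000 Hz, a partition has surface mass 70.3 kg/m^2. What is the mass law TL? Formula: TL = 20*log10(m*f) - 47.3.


m * f = 70.3 * 2000 = 140600
20*log10(140600) = 102.96 dB
TL = 102.96 - 47.3 = 55.66 dB


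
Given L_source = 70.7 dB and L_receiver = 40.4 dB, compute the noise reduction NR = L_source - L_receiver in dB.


NR = L_source - L_receiver (difference between source and receiving room levels)
NR = 70.7 - 40.4 = 30.3 dB


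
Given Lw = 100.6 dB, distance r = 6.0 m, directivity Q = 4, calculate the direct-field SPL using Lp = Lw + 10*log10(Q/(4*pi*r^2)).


4*pi*r^2 = 4*pi*6.0^2 = 452.389 m^2
Q / (4*pi*r^2) = 4 / 452.389 = 0.00884195
Lp = 100.6 + 10*log10(0.00884195) = 80.065 dB


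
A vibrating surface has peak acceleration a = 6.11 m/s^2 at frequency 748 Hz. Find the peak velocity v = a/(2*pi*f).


omega = 2*pi*f = 2*pi*748 = 4699.82 rad/s
v = a / omega = 6.11 / 4699.82 = 0.0013 m/s


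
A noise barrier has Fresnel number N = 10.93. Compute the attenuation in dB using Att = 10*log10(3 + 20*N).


3 + 20*N = 3 + 20*10.93 = 221.6
Att = 10*log10(221.6) = 23.456 dB


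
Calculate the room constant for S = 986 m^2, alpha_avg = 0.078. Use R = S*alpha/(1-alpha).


R = 986 * 0.078 / (1 - 0.078) = 83.414 m^2


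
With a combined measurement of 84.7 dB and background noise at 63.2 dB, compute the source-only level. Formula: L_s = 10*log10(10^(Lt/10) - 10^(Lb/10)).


10^(84.7/10) = 2.95121e+08
10^(63.2/10) = 2.0893e+06
Difference = 2.95121e+08 - 2.0893e+06 = 2.93032e+08
L_source = 10*log10(2.93032e+08) = 84.669 dB


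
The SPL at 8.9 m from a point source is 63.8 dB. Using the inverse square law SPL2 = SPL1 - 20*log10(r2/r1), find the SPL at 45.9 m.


r2/r1 = 45.9/8.9 = 5.1573
Correction = 20*log10(5.1573) = 14.2484 dB
SPL2 = 63.8 - 14.2484 = 49.552 dB


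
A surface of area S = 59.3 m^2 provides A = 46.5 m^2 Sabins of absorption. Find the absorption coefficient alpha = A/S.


Absorption coefficient = absorbed power / incident power
alpha = A / S = 46.5 / 59.3 = 0.78415


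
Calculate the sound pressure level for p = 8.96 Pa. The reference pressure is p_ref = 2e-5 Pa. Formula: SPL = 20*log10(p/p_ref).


p / p_ref = 8.96 / 2e-5 = 448000
SPL = 20 * log10(448000) = 113.03 dB


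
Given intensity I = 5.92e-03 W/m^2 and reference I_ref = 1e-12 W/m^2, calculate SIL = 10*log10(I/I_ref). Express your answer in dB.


I / I_ref = 5.92e-03 / 1e-12 = 5.92e+09
SIL = 10 * log10(5.92e+09) = 97.723 dB


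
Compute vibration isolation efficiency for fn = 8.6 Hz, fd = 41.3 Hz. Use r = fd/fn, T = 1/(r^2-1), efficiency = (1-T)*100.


r = 41.3 / 8.6 = 4.80233
r^2 - 1 = 4.80233^2 - 1 = 22.0624
T = 1/22.0624 = 0.045326
Efficiency = (1 - 0.045326)*100 = 95.467 %


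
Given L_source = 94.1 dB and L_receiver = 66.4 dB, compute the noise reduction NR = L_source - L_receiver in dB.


NR = L_source - L_receiver (difference between source and receiving room levels)
NR = 94.1 - 66.4 = 27.7 dB


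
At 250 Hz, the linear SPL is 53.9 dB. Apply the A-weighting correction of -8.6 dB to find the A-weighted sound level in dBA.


A-weighting table: 250 Hz -> -8.6 dB correction
SPL_A = SPL + correction = 53.9 + (-8.6) = 45.3 dBA


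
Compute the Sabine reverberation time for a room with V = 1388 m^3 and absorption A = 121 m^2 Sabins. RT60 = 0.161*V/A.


RT60 = 0.161 * 1388 / 121 = 1.8468 s


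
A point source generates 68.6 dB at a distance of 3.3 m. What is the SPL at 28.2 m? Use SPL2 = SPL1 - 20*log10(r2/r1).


r2/r1 = 28.2/3.3 = 8.54545
Correction = 20*log10(8.54545) = 18.6347 dB
SPL2 = 68.6 - 18.6347 = 49.965 dB


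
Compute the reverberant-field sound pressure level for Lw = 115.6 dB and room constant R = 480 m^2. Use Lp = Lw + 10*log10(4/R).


4/R = 4/480 = 0.00833333
Lp = 115.6 + 10*log10(0.00833333) = 94.808 dB


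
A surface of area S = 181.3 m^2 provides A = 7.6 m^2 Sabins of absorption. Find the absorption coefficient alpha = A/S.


Absorption coefficient = absorbed power / incident power
alpha = A / S = 7.6 / 181.3 = 0.041919


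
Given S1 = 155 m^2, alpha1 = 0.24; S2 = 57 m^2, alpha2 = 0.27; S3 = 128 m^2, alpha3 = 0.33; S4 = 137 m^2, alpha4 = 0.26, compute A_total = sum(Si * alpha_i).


155 * 0.24 = 37.2
57 * 0.27 = 15.39
128 * 0.33 = 42.24
137 * 0.26 = 35.62
A_total = 37.2 + 15.39 + 42.24 + 35.62 = 130.45 m^2


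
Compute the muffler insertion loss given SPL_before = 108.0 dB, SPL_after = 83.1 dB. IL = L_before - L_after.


Insertion loss = SPL without muffler - SPL with muffler
IL = 108.0 - 83.1 = 24.9 dB


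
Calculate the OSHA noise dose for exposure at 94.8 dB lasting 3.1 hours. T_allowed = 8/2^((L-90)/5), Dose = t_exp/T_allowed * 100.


T_allowed = 8 / 2^((94.8 - 90)/5) = 4.11246 hr
Dose = 3.1 / 4.11246 * 100 = 75.381 %


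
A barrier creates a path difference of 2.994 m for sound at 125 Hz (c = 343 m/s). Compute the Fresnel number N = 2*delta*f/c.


N = 2*delta*f/c = 2*delta/lambda, where lambda = c/f
lambda = 343 / 125 = 2.744 m
N = 2 * 2.994 / 2.744 = 2.1822


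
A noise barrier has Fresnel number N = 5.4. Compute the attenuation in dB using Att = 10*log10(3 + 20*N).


3 + 20*N = 3 + 20*5.4 = 111
Att = 10*log10(111) = 20.453 dB


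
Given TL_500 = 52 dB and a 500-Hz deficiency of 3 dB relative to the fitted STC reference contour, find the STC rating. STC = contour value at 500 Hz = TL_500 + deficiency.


By ASTM E413, STC = value of the fitted reference contour at 500 Hz.
Contour value at 500 Hz = TL_500 + deficiency = 52 + 3 = 55
STC = 55


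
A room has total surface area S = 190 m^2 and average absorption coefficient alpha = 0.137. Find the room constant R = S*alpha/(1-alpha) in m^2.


R = 190 * 0.137 / (1 - 0.137) = 30.162 m^2


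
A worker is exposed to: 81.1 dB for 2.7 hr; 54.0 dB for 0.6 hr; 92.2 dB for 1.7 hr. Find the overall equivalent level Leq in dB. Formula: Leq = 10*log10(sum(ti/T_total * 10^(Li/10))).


T_total = 2.7 + 0.6 + 1.7 = 5.0 hr
(2.7/5.0) * 10^(81.1/10) = 6.95655e+07
(0.6/5.0) * 10^(54.0/10) = 30142.6
(1.7/5.0) * 10^(92.2/10) = 5.6426e+08
Sum = 6.95655e+07 + 30142.6 + 5.6426e+08 = 6.33856e+08
Leq = 10*log10(6.33856e+08) = 88.02 dB


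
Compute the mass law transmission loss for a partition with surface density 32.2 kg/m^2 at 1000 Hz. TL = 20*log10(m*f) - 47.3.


m * f = 32.2 * 1000 = 32200
20*log10(32200) = 90.1571 dB
TL = 90.1571 - 47.3 = 42.857 dB


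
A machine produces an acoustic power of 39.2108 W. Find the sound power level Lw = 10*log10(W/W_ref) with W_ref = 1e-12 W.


W / W_ref = 39.2108 / 1e-12 = 3.92108e+13
Lw = 10 * log10(3.92108e+13) = 135.93 dB


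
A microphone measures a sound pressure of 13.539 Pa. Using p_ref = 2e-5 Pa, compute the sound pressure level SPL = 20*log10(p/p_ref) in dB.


p / p_ref = 13.539 / 2e-5 = 676950
SPL = 20 * log10(676950) = 116.61 dB


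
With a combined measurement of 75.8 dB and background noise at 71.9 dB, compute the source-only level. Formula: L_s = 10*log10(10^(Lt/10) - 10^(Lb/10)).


10^(75.8/10) = 3.80189e+07
10^(71.9/10) = 1.54882e+07
Difference = 3.80189e+07 - 1.54882e+07 = 2.25307e+07
L_source = 10*log10(2.25307e+07) = 73.528 dB


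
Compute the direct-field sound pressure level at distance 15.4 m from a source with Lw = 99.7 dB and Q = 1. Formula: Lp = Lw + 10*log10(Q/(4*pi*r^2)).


4*pi*r^2 = 4*pi*15.4^2 = 2980.24 m^2
Q / (4*pi*r^2) = 1 / 2980.24 = 0.000335543
Lp = 99.7 + 10*log10(0.000335543) = 64.957 dB


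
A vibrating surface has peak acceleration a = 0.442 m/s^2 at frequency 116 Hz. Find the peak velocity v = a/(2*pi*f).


omega = 2*pi*f = 2*pi*116 = 728.849 rad/s
v = a / omega = 0.442 / 728.849 = 0.00060644 m/s


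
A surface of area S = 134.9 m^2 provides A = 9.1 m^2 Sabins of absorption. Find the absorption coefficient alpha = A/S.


Absorption coefficient = absorbed power / incident power
alpha = A / S = 9.1 / 134.9 = 0.067457


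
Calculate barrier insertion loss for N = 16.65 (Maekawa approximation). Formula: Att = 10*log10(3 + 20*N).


3 + 20*N = 3 + 20*16.65 = 336
Att = 10*log10(336) = 25.263 dB


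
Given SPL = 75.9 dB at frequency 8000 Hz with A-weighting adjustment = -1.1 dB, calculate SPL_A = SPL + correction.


A-weighting table: 8000 Hz -> -1.1 dB correction
SPL_A = SPL + correction = 75.9 + (-1.1) = 74.8 dBA


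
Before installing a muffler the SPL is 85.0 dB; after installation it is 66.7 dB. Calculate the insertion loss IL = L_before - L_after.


Insertion loss = SPL without muffler - SPL with muffler
IL = 85.0 - 66.7 = 18.3 dB


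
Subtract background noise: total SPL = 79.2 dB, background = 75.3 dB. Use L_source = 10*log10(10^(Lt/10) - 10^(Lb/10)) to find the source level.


10^(79.2/10) = 8.31764e+07
10^(75.3/10) = 3.38844e+07
Difference = 8.31764e+07 - 3.38844e+07 = 4.9292e+07
L_source = 10*log10(4.9292e+07) = 76.928 dB


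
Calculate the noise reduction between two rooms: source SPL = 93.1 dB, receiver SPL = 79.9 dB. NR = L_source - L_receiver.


NR = L_source - L_receiver (difference between source and receiving room levels)
NR = 93.1 - 79.9 = 13.2 dB


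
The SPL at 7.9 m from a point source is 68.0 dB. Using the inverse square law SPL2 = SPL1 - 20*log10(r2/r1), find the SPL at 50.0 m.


r2/r1 = 50.0/7.9 = 6.32911
Correction = 20*log10(6.32911) = 16.0269 dB
SPL2 = 68.0 - 16.0269 = 51.973 dB


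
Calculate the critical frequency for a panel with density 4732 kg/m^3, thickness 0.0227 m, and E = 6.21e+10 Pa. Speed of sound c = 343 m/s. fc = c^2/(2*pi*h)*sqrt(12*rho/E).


12*rho/E = 12*4732/6.21e+10 = 9.14396e-07
sqrt(12*rho/E) = sqrt(9.14396e-07) = 0.000956241
c^2/(2*pi*h) = 343^2/(2*pi*0.0227) = 824864
fc = 824864 * 0.000956241 = 788.77 Hz


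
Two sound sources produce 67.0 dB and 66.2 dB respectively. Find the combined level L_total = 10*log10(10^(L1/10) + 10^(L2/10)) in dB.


10^(67.0/10) = 5.01187e+06
10^(66.2/10) = 4.16869e+06
Sum = 5.01187e+06 + 4.16869e+06 = 9.18056e+06
L_total = 10*log10(9.18056e+06) = 69.629 dB


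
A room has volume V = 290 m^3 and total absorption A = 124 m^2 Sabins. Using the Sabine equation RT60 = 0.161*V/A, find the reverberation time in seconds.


RT60 = 0.161 * 290 / 124 = 0.37653 s


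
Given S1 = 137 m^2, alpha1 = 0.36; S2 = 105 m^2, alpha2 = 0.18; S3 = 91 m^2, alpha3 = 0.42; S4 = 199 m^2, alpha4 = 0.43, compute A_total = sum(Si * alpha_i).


137 * 0.36 = 49.32
105 * 0.18 = 18.9
91 * 0.42 = 38.22
199 * 0.43 = 85.57
A_total = 49.32 + 18.9 + 38.22 + 85.57 = 192.01 m^2


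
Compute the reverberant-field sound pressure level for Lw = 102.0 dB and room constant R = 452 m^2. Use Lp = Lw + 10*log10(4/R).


4/R = 4/452 = 0.00884956
Lp = 102.0 + 10*log10(0.00884956) = 81.469 dB


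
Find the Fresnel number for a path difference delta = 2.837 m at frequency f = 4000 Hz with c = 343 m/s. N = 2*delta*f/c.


N = 2*delta*f/c = 2*delta/lambda, where lambda = c/f
lambda = 343 / 4000 = 0.08575 m
N = 2 * 2.837 / 0.08575 = 66.169


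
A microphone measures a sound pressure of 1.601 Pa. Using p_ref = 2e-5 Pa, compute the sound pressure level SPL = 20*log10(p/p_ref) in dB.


p / p_ref = 1.601 / 2e-5 = 80050
SPL = 20 * log10(80050) = 98.067 dB


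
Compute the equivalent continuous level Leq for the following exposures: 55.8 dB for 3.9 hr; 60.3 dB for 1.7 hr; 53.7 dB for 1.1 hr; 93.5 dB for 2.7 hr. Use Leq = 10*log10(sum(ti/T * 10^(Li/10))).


T_total = 3.9 + 1.7 + 1.1 + 2.7 = 9.4 hr
(3.9/9.4) * 10^(55.8/10) = 157738
(1.7/9.4) * 10^(60.3/10) = 193785
(1.1/9.4) * 10^(53.7/10) = 27432.5
(2.7/9.4) * 10^(93.5/10) = 6.43037e+08
Sum = 157738 + 193785 + 27432.5 + 6.43037e+08 = 6.43416e+08
Leq = 10*log10(6.43416e+08) = 88.085 dB


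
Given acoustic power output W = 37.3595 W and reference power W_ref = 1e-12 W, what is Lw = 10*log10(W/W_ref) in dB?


W / W_ref = 37.3595 / 1e-12 = 3.73595e+13
Lw = 10 * log10(3.73595e+13) = 135.72 dB


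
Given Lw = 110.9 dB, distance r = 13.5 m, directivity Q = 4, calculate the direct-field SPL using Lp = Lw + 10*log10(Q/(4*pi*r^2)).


4*pi*r^2 = 4*pi*13.5^2 = 2290.22 m^2
Q / (4*pi*r^2) = 4 / 2290.22 = 0.00174656
Lp = 110.9 + 10*log10(0.00174656) = 83.322 dB
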